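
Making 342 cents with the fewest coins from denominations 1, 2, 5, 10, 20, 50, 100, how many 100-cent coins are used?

Use the largest denomination that fits, subtract, and repeat.
342 − 3×100→42 − 2×20→2 − 1×2→0
Count of 100: 3

3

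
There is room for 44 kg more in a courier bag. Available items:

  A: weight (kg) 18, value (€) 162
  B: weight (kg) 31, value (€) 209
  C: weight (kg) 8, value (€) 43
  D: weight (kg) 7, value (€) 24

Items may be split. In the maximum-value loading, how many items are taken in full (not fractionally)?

Sort by value per unit weight and fill in that order.
Ratios (sorted): A 9.00, B 6.74, C 5.38, D 3.43
take A (18 @ 162); take 26/31 of B → 175.29. Capacity used 44/44.
1 item(s) taken whole; one partial (take 26/31 of B).

1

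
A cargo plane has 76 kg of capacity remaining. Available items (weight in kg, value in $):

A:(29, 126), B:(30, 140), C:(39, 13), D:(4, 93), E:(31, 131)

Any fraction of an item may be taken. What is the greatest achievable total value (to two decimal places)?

413.94

Order: D (93/4=23.25) > B (140/30=4.67) > A (126/29=4.34) > E (131/31=4.23) > C (13/39=0.33)
Fill: take D (4 @ 93) → take B (30 @ 140) → take A (29 @ 126) → take 13/31 of E → 54.94; 76/76 used.
Total value = 413.94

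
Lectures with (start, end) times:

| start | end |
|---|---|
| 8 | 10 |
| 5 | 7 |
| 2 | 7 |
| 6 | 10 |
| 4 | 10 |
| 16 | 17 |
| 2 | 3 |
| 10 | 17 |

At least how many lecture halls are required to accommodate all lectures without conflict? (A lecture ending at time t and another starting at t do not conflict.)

Count concurrent intervals with a sweep; the peak is the room count.
starts: [2, 2, 4, 5, 6, 8, 10, 16]
ends:   [3, 7, 7, 10, 10, 10, 17, 17]
s2→1 s2→2 e3→1 s4→2 s5→3 s6→4  — peak 4.

4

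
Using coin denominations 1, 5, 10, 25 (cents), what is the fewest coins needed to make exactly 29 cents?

29 − 1×25→4 − 4×1→0
Total coins = 1 + 4 = 5

5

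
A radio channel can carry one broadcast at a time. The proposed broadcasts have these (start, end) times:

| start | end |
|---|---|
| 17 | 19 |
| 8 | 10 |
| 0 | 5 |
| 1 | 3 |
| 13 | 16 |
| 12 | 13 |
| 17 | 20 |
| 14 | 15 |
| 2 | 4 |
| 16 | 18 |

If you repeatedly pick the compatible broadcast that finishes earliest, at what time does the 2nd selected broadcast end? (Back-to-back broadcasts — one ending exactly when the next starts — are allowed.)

10

By end time: (1,3), (2,4), (0,5), (8,10), (12,13), (14,15), (13,16), (16,18), (17,19), (17,20).
Pick (1,3); next start ≥ 3 → (8,10); next start ≥ 10 → (12,13); next start ≥ 13 → (14,15); next start ≥ 15 → (16,18).
Selected: (1,3) (8,10) (12,13) (14,15) (16,18)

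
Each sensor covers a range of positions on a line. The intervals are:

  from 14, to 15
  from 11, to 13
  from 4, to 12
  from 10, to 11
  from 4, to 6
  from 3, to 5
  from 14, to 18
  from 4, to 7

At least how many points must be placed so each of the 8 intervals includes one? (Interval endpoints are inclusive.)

3

Sorted: [3,5] [4,6] [4,7] [10,11] [4,12] [11,13] [14,15] [14,18]
{[3,5],[4,6],[4,7]} hit by 5; {[10,11],[4,12],[11,13]} hit by 11; {[14,15],[14,18]} hit by 15.
Points: 5, 11, 15 (3 total).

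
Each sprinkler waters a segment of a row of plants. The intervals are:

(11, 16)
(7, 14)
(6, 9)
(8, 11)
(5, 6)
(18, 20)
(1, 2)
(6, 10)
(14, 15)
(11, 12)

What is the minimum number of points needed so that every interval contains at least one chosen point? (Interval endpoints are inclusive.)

Sorted: [1,2] [5,6] [6,9] [6,10] [8,11] [11,12] [7,14] [14,15] [11,16] [18,20]
{[1,2]} hit by 2; {[5,6],[6,9],[6,10]} hit by 6; {[8,11],[11,12],[7,14]} hit by 11; {[14,15],[11,16]} hit by 15; {[18,20]} hit by 20.
Points: 2, 6, 11, 15, 20 (5 total).

5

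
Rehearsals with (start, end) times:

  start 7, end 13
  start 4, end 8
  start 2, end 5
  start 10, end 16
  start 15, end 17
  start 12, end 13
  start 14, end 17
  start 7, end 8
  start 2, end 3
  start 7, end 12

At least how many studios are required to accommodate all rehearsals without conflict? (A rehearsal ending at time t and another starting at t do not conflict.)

4

Count concurrent intervals with a sweep; the peak is the room count.
Events (time:±→running): 2:+→1 2:+→2 3:-→1 4:+→2 5:-→1 7:+→2 7:+→3 7:+→4 … peak 4.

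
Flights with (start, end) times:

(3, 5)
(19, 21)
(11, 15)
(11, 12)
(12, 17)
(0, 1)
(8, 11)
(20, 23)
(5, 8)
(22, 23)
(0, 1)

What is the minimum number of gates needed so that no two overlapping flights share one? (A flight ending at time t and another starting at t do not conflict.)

2

The answer is the maximum number of intervals overlapping at any instant.
starts: [0, 0, 3, 5, 8, 11, 11, 12, 19, 20, 22]
ends:   [1, 1, 5, 8, 11, 12, 15, 17, 21, 23, 23]
s0→1 s0→2  — peak 2.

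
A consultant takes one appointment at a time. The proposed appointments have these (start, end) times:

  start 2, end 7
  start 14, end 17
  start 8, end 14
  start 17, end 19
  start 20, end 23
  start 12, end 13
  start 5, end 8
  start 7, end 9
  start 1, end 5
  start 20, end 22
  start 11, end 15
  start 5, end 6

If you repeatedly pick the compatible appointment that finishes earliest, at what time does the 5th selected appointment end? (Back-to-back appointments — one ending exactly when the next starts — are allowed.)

17

Greedy by earliest finish: after sorting by end time, pick each interval compatible with the last pick.
By end time: (1,5), (5,6), (2,7), (5,8), (7,9), (12,13), (8,14), (11,15), (14,17), (17,19), (20,22), (20,23).
Pick (1,5); next start ≥ 5 → (5,6); next start ≥ 6 → (7,9); next start ≥ 9 → (12,13); next start ≥ 13 → (14,17); next start ≥ 17 → (17,19); next start ≥ 19 → (20,22).
Selected: (1,5) (5,6) (7,9) (12,13) (14,17) (17,19) (20,22)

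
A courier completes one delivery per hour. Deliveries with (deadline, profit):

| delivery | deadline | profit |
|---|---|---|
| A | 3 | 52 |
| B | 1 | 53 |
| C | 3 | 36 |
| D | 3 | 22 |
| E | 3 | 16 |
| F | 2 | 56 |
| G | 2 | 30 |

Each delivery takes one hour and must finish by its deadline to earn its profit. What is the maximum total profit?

161

Take jobs in profit order; each goes to the latest open slot no later than its deadline.
By profit: F(d2,56), B(d1,53), A(d3,52), C(d3,36), G(d2,30), D(d3,22), E(d3,16)
F→slot 2; B→slot 1; A→slot 3; C skipped; G skipped; D skipped; E skipped.
Profit = 53 + 56 + 52 = 161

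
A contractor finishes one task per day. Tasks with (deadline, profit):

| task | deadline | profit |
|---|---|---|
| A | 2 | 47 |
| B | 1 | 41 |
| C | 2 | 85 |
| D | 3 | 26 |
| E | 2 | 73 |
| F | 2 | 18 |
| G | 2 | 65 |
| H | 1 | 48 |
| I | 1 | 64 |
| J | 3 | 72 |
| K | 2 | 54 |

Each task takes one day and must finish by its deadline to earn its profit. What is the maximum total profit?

230

Profit order: C=85 E=73 J=72 G=65 I=64 K=54 H=48 A=47 B=41 D=26 F=18
Assign: C→slot 2, E→slot 1, J→slot 3, G skipped, I skipped, K skipped, H skipped, A skipped, B skipped, D skipped, F skipped.
Slots: [1:E] [2:C] [3:J]
Profit = 73 + 85 + 72 = 230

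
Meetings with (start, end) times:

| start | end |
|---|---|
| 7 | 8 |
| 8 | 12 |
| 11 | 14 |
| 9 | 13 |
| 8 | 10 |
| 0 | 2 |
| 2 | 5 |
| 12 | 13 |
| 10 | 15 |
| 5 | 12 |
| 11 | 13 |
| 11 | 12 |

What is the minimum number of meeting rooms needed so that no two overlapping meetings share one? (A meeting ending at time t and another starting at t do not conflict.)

Count concurrent intervals with a sweep; the peak is the room count.
Events (time:±→running): 0:+→1 2:-→0 2:+→1 5:-→0 5:+→1 7:+→2 8:-→1 8:+→2 8:+→3 9:+→4 10:-→3 10:+→4 11:+→5 11:+→6 11:+→7 … peak 7.

7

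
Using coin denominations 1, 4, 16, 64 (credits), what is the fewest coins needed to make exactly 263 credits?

Greedy: take as many of the largest coin as possible, then repeat with the remainder.
263 = 4×64 + 1×4 + 3×1
Total coins = 4 + 1 + 3 = 8

8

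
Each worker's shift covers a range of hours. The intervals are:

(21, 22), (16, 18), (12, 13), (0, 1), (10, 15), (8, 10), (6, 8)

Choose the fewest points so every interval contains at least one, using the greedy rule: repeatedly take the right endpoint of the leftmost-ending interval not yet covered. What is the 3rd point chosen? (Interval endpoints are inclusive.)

Sort by right endpoint; whenever an interval is uncovered, place a point at its right end.
By right end: [0,1]  [6,8]  [8,10]  [12,13]  [10,15]  [16,18]  [21,22]
[0,1] uncovered → point at 1; [6,8] uncovered → point at 8; [12,13] uncovered → point at 13; [16,18] uncovered → point at 18; [21,22] uncovered → point at 22.
Points: 1, 8, 13, 18, 22 (5 total).

13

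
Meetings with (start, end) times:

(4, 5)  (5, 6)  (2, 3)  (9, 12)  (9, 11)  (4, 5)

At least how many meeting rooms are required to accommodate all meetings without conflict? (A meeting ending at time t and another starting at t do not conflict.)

2

Count concurrent intervals with a sweep; the peak is the room count.
Events (time:±→running): 2:+→1 3:-→0 4:+→1 4:+→2 … peak 2.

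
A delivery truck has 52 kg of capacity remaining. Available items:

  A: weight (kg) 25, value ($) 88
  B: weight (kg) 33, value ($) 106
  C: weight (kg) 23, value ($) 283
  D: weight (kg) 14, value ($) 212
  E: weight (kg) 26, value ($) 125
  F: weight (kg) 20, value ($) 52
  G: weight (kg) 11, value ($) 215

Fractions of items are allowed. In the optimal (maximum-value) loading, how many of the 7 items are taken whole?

Sort by value per unit weight and fill in that order.
Ratios (sorted): G 19.55, D 15.14, C 12.30, E 4.81, A 3.52, B 3.21, F 2.60
take G (11 @ 215); take D (14 @ 212); take C (23 @ 283); take 4/26 of E → 19.23. Capacity used 52/52.
3 item(s) taken whole; one partial (take 4/26 of E).

3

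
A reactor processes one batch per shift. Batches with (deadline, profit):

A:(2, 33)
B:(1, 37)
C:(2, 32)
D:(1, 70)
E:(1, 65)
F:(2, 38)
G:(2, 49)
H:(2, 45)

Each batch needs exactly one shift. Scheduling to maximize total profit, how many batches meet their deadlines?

2

Take jobs in profit order; each goes to the latest open slot no later than its deadline.
By profit: D(d1,70), E(d1,65), G(d2,49), H(d2,45), F(d2,38), B(d1,37), A(d2,33), C(d2,32)
D→slot 1; E skipped; G→slot 2; H skipped; F skipped; B skipped; A skipped; C skipped.
2 of 8 scheduled.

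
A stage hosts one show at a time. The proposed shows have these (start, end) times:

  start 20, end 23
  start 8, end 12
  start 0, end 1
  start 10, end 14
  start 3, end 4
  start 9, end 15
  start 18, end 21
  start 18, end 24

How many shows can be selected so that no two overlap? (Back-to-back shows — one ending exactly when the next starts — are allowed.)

4

Sorted by end: (0,1)  (3,4)  (8,12)  (10,14)  (9,15)  (18,21)  (20,23)  (18,24)
take (0,1); take (3,4); take (8,12); skip (9,15); take (18,21).
Selected 4 shows.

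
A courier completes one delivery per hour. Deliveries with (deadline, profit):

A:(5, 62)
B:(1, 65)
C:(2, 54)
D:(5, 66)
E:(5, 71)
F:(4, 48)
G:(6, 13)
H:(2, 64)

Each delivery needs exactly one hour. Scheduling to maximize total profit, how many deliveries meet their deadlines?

Sort by profit descending; place each in the latest free slot ≤ its deadline.
Profit order: E=71 D=66 B=65 H=64 A=62 C=54 F=48 G=13
Assign: E→slot 5, D→slot 4, B→slot 1, H→slot 2, A→slot 3, C skipped, F skipped, G→slot 6.
Slots: [1:B] [2:H] [3:A] [4:D] [5:E] [6:G]
6 of 8 scheduled.

6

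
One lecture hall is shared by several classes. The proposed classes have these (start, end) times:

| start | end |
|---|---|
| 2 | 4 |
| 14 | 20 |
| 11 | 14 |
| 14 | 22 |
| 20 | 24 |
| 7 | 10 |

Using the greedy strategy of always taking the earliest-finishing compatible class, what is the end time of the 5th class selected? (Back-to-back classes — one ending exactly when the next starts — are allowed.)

24

Sorted by end: (2,4)  (7,10)  (11,14)  (14,20)  (14,22)  (20,24)
take (2,4); take (7,10); take (11,14); take (14,20); take (20,24).
Selected: (2,4) (7,10) (11,14) (14,20) (20,24)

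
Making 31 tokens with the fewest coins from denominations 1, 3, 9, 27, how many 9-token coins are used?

Greedy: take as many of the largest coin as possible, then repeat with the remainder.
31 − 1×27→4 − 1×3→1 − 1×1→0
Count of 9: 0

0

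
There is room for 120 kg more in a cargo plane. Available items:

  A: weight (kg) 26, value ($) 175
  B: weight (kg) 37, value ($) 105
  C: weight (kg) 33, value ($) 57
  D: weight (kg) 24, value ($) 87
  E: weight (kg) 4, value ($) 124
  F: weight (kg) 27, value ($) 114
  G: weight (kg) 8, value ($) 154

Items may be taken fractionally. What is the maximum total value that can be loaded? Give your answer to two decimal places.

741.97

Greedy by value/weight ratio, highest first.
Ratios (sorted): E 31.00, G 19.25, A 6.73, F 4.22, D 3.62, B 2.84, C 1.73
take E (4 @ 124); take G (8 @ 154); take A (26 @ 175); take F (27 @ 114); take D (24 @ 87); take 31/37 of B → 87.97. Capacity used 120/120.
Total value = 741.97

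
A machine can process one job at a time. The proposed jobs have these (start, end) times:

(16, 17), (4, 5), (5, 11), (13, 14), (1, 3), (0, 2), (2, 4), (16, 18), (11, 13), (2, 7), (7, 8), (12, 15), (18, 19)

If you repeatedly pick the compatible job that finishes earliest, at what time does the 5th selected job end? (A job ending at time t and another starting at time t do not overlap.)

13

By end time: (0,2), (1,3), (2,4), (4,5), (2,7), (7,8), (5,11), (11,13), (13,14), (12,15), (16,17), (16,18), (18,19).
Pick (0,2); next start ≥ 2 → (2,4); next start ≥ 4 → (4,5); next start ≥ 5 → (7,8); next start ≥ 8 → (11,13); next start ≥ 13 → (13,14); next start ≥ 14 → (16,17); next start ≥ 17 → (18,19).
Selected: (0,2) (2,4) (4,5) (7,8) (11,13) (13,14) (16,17) (18,19)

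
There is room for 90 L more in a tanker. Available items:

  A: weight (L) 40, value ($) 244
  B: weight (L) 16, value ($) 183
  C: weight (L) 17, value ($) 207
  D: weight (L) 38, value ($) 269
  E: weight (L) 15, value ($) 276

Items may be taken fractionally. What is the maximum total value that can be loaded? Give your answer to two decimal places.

Order: E (276/15=18.40) > C (207/17=12.18) > B (183/16=11.44) > D (269/38=7.08) > A (244/40=6.10)
Fill: take E (15 @ 276) → take C (17 @ 207) → take B (16 @ 183) → take D (38 @ 269) → take 4/40 of A → 24.40; 90/90 used.
Total value = 959.40

959.40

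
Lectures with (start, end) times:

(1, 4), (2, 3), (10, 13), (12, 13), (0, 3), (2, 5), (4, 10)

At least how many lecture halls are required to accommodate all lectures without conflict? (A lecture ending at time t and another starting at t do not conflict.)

4

Events (time:±→running): 0:+→1 1:+→2 2:+→3 2:+→4 … peak 4.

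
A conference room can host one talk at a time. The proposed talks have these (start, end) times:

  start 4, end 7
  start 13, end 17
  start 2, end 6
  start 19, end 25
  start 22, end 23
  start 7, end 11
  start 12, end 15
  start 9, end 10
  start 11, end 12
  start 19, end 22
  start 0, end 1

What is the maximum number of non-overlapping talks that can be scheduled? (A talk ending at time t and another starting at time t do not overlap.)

7

By end time: (0,1), (2,6), (4,7), (9,10), (7,11), (11,12), (12,15), (13,17), (19,22), (22,23), (19,25).
Pick (0,1); next start ≥ 1 → (2,6); next start ≥ 6 → (9,10); next start ≥ 10 → (11,12); next start ≥ 12 → (12,15); next start ≥ 15 → (19,22); next start ≥ 22 → (22,23).
Selected 7 talks.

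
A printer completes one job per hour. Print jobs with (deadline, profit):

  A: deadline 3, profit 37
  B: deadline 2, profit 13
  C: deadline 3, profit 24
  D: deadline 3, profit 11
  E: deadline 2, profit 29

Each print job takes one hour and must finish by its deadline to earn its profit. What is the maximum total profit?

By profit: A(d3,37), E(d2,29), C(d3,24), B(d2,13), D(d3,11)
A→slot 3; E→slot 2; C→slot 1; B skipped; D skipped.
Profit = 24 + 29 + 37 = 90

90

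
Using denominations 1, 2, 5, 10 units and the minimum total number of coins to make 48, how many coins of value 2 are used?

Greedy: take as many of the largest coin as possible, then repeat with the remainder.
48 = 4×10 + 1×5 + 1×2 + 1×1
Count of 2: 1

1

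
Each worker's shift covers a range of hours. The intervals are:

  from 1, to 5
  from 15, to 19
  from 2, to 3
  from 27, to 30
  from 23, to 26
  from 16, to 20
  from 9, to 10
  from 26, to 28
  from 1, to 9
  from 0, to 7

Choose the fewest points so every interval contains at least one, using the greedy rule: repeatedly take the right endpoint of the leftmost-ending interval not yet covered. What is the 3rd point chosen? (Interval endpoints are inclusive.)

19

Sort by right endpoint; whenever an interval is uncovered, place a point at its right end.
By right end: [2,3]  [1,5]  [0,7]  [1,9]  [9,10]  [15,19]  [16,20]  [23,26]  [26,28]  [27,30]
[2,3] uncovered → point at 3; [9,10] uncovered → point at 10; [15,19] uncovered → point at 19; [23,26] uncovered → point at 26; [27,30] uncovered → point at 30.
Points: 3, 10, 19, 26, 30 (5 total).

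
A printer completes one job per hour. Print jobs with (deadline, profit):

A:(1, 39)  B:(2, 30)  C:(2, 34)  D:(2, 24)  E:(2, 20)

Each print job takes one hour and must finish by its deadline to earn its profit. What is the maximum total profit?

Take jobs in profit order; each goes to the latest open slot no later than its deadline.
Profit order: A=39 C=34 B=30 D=24 E=20
Assign: A→slot 1, C→slot 2, B skipped, D skipped, E skipped.
Slots: [1:A] [2:C]
Profit = 39 + 34 = 73

73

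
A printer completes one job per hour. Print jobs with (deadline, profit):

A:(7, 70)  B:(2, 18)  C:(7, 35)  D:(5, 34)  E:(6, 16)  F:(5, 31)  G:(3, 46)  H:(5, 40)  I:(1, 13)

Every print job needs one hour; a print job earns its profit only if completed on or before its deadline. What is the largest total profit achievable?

Profit order: A=70 G=46 H=40 C=35 D=34 F=31 B=18 E=16 I=13
Assign: A→slot 7, G→slot 3, H→slot 5, C→slot 6, D→slot 4, F→slot 2, B→slot 1, E skipped, I skipped.
Slots: [1:B] [2:F] [3:G] [4:D] [5:H] [6:C] [7:A]
Profit = 18 + 31 + 46 + 34 + 40 + 35 + 70 = 274

274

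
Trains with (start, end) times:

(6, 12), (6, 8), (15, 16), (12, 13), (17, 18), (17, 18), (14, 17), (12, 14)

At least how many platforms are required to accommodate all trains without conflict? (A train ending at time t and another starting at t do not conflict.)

starts: [6, 6, 12, 12, 14, 15, 17, 17]
ends:   [8, 12, 13, 14, 16, 17, 18, 18]
s6→1 s6→2  — peak 2.

2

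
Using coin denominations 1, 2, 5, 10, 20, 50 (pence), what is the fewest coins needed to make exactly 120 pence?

120 = 2×50 + 1×20
Total coins = 2 + 1 = 3

3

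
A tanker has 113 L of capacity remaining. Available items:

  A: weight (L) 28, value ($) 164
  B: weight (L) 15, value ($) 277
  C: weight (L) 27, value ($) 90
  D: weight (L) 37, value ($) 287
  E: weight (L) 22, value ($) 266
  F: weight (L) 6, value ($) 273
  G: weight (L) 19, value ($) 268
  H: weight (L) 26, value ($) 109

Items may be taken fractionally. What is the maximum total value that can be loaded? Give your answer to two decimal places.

1453.00

Greedy by value/weight ratio, highest first.
Ratios (sorted): F 45.50, B 18.47, G 14.11, E 12.09, D 7.76, A 5.86, H 4.19, C 3.33
take F (6 @ 273); take B (15 @ 277); take G (19 @ 268); take E (22 @ 266); take D (37 @ 287); take 14/28 of A → 82.00. Capacity used 113/113.
Total value = 1453.00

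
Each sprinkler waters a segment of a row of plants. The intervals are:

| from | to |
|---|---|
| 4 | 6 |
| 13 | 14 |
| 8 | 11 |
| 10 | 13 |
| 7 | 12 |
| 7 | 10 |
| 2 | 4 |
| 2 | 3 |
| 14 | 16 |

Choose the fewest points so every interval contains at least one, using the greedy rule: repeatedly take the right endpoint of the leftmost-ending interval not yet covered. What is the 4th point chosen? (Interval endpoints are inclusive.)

14

By right end: [2,3]  [2,4]  [4,6]  [7,10]  [8,11]  [7,12]  [10,13]  [13,14]  [14,16]
[2,3] uncovered → point at 3; [4,6] uncovered → point at 6; [7,10] uncovered → point at 10; [13,14] uncovered → point at 14.
Points: 3, 6, 10, 14 (4 total).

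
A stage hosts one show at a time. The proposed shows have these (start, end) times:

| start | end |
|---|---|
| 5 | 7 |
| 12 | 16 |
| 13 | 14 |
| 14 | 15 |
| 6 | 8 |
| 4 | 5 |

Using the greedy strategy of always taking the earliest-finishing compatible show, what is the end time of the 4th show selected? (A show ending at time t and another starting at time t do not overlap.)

Greedy by earliest finish: after sorting by end time, pick each interval compatible with the last pick.
By end time: (4,5), (5,7), (6,8), (13,14), (14,15), (12,16).
Pick (4,5); next start ≥ 5 → (5,7); next start ≥ 7 → (13,14); next start ≥ 14 → (14,15).
Selected: (4,5) (5,7) (13,14) (14,15)

15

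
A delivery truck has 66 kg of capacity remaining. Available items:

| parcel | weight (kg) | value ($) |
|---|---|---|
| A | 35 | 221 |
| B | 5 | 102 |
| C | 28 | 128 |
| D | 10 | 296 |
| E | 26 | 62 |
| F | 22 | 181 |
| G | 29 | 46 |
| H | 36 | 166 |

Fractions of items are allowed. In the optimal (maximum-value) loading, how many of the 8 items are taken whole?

3

Sort by value per unit weight and fill in that order.
Order: D (296/10=29.60) > B (102/5=20.40) > F (181/22=8.23) > A (221/35=6.31) > H (166/36=4.61) > C (128/28=4.57) > E (62/26=2.38) > G (46/29=1.59)
Fill: take D (10 @ 296) → take B (5 @ 102) → take F (22 @ 181) → take 29/35 of A → 183.11; 66/66 used.
3 item(s) taken whole; one partial (take 29/35 of A).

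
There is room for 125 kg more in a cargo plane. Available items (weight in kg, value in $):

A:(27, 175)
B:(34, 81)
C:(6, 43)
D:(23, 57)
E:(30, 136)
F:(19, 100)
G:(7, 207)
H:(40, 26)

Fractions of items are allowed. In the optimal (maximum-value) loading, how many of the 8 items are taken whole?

6

Order: G (207/7=29.57) > C (43/6=7.17) > A (175/27=6.48) > F (100/19=5.26) > E (136/30=4.53) > D (57/23=2.48) > B (81/34=2.38) > H (26/40=0.65)
Fill: take G (7 @ 207) → take C (6 @ 43) → take A (27 @ 175) → take F (19 @ 100) → take E (30 @ 136) → take D (23 @ 57) → take 13/34 of B → 30.97; 125/125 used.
6 item(s) taken whole; one partial (take 13/34 of B).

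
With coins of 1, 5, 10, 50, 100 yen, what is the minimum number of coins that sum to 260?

Use the largest denomination that fits, subtract, and repeat.
260 − 2×100→60 − 1×50→10 − 1×10→0
Total coins = 2 + 1 + 1 = 4

4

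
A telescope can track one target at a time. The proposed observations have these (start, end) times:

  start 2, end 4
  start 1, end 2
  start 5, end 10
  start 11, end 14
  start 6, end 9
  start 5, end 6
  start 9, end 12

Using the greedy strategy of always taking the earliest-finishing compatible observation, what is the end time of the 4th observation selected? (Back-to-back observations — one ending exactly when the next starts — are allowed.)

9

Sorted by end: (1,2)  (2,4)  (5,6)  (6,9)  (5,10)  (9,12)  (11,14)
take (1,2); take (2,4); take (5,6); take (6,9); take (9,12).
Selected: (1,2) (2,4) (5,6) (6,9) (9,12)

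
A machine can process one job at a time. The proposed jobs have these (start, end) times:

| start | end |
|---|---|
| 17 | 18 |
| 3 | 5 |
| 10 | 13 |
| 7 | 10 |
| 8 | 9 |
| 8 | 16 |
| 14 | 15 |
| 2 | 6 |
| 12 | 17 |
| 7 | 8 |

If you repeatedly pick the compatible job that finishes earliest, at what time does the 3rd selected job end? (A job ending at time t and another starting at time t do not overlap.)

9

By end time: (3,5), (2,6), (7,8), (8,9), (7,10), (10,13), (14,15), (8,16), (12,17), (17,18).
Pick (3,5); next start ≥ 5 → (7,8); next start ≥ 8 → (8,9); next start ≥ 9 → (10,13); next start ≥ 13 → (14,15); next start ≥ 15 → (17,18).
Selected: (3,5) (7,8) (8,9) (10,13) (14,15) (17,18)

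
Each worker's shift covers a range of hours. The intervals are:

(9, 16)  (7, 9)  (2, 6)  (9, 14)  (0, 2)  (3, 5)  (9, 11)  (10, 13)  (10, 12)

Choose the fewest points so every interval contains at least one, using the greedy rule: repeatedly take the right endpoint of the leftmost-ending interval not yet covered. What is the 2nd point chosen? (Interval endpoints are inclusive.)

5

Sort by right endpoint; whenever an interval is uncovered, place a point at its right end.
By right end: [0,2]  [3,5]  [2,6]  [7,9]  [9,11]  [10,12]  [10,13]  [9,14]  [9,16]
[0,2] uncovered → point at 2; [3,5] uncovered → point at 5; [7,9] uncovered → point at 9; [10,12] uncovered → point at 12.
Points: 2, 5, 9, 12 (4 total).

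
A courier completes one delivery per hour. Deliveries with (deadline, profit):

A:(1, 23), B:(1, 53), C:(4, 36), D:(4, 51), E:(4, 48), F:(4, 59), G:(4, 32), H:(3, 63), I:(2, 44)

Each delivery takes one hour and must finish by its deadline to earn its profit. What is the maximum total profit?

Profit order: H=63 F=59 B=53 D=51 E=48 I=44 C=36 G=32 A=23
Assign: H→slot 3, F→slot 4, B→slot 1, D→slot 2, E skipped, I skipped, C skipped, G skipped, A skipped.
Slots: [1:B] [2:D] [3:H] [4:F]
Profit = 53 + 51 + 63 + 59 = 226

226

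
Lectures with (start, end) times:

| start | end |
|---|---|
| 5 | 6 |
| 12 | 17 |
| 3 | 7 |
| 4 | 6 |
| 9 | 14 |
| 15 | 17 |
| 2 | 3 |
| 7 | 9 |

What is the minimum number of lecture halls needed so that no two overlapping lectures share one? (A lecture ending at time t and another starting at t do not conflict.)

starts: [2, 3, 4, 5, 7, 9, 12, 15]
ends:   [3, 6, 6, 7, 9, 14, 17, 17]
s2→1 e3→0 s3→1 s4→2 s5→3  — peak 3.

3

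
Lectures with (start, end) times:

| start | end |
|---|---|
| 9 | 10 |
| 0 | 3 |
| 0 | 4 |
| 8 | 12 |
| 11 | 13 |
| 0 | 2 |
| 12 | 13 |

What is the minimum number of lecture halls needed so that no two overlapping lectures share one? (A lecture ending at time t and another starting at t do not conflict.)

The answer is the maximum number of intervals overlapping at any instant.
starts: [0, 0, 0, 8, 9, 11, 12]
ends:   [2, 3, 4, 10, 12, 13, 13]
s0→1 s0→2 s0→3  — peak 3.

3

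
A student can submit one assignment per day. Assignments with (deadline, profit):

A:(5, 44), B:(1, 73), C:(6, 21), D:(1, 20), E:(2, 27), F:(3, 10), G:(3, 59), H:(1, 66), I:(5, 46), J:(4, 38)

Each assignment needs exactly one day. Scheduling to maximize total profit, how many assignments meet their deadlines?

Sort by profit descending; place each in the latest free slot ≤ its deadline.
By profit: B(d1,73), H(d1,66), G(d3,59), I(d5,46), A(d5,44), J(d4,38), E(d2,27), C(d6,21), D(d1,20), F(d3,10)
B→slot 1; H skipped; G→slot 3; I→slot 5; A→slot 4; J→slot 2; E skipped; C→slot 6; D skipped; F skipped.
6 of 10 scheduled.

6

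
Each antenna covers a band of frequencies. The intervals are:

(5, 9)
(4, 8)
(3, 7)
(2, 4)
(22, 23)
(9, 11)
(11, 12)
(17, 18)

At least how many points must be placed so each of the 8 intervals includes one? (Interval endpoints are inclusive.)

Sorted: [2,4] [3,7] [4,8] [5,9] [9,11] [11,12] [17,18] [22,23]
{[2,4],[3,7],[4,8]} hit by 4; {[5,9],[9,11]} hit by 9; {[11,12]} hit by 12; {[17,18]} hit by 18; {[22,23]} hit by 23.
Points: 4, 9, 12, 18, 23 (5 total).

5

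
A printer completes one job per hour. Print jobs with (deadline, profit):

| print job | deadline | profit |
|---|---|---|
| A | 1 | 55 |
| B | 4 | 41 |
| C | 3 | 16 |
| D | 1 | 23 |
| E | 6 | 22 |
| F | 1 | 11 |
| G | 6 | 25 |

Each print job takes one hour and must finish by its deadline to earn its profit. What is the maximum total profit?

159

By profit: A(d1,55), B(d4,41), G(d6,25), D(d1,23), E(d6,22), C(d3,16), F(d1,11)
A→slot 1; B→slot 4; G→slot 6; D skipped; E→slot 5; C→slot 3; F skipped.
Profit = 55 + 16 + 41 + 22 + 25 = 159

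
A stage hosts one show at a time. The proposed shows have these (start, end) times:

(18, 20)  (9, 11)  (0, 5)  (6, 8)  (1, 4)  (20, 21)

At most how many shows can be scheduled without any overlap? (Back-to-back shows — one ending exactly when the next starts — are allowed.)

5

By end time: (1,4), (0,5), (6,8), (9,11), (18,20), (20,21).
Pick (1,4); next start ≥ 4 → (6,8); next start ≥ 8 → (9,11); next start ≥ 11 → (18,20); next start ≥ 20 → (20,21).
Selected 5 shows.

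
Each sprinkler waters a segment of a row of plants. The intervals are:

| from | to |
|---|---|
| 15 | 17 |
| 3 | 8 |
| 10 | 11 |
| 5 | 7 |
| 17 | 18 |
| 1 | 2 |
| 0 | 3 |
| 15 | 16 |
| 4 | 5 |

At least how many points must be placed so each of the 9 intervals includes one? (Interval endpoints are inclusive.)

5

Process intervals by earliest right end; each time one isn't hit yet, stab at its right endpoint.
Sorted: [1,2] [0,3] [4,5] [5,7] [3,8] [10,11] [15,16] [15,17] [17,18]
{[1,2],[0,3]} hit by 2; {[4,5],[5,7],[3,8]} hit by 5; {[10,11]} hit by 11; {[15,16],[15,17]} hit by 16; {[17,18]} hit by 18.
Points: 2, 5, 11, 16, 18 (5 total).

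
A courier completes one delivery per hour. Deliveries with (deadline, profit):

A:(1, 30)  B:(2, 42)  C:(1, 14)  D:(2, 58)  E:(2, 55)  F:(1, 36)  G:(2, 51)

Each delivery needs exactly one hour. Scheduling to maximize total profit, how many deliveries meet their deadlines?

2

Take jobs in profit order; each goes to the latest open slot no later than its deadline.
Profit order: D=58 E=55 G=51 B=42 F=36 A=30 C=14
Assign: D→slot 2, E→slot 1, G skipped, B skipped, F skipped, A skipped, C skipped.
Slots: [1:E] [2:D]
2 of 7 scheduled.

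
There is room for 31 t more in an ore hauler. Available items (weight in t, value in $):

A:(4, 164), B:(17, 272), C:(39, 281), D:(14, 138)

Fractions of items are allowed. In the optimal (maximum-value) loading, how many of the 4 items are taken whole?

Greedy by value/weight ratio, highest first.
Order: A (164/4=41.00) > B (272/17=16.00) > D (138/14=9.86) > C (281/39=7.21)
Fill: take A (4 @ 164) → take B (17 @ 272) → take 10/14 of D → 98.57; 31/31 used.
2 item(s) taken whole; one partial (take 10/14 of D).

2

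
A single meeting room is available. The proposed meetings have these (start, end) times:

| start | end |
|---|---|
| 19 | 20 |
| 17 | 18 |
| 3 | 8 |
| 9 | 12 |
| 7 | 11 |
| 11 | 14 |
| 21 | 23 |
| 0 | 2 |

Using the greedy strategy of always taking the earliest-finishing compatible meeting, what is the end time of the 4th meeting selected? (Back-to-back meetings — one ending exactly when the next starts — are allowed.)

18

Sorted by end: (0,2)  (3,8)  (7,11)  (9,12)  (11,14)  (17,18)  (19,20)  (21,23)
take (0,2); take (3,8); take (9,12); skip (11,14); take (17,18); take (19,20); take (21,23).
Selected: (0,2) (3,8) (9,12) (17,18) (19,20) (21,23)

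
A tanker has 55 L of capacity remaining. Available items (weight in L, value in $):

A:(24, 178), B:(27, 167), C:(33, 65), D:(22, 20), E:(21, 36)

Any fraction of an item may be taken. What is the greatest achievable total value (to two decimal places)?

352.88

Ratios (sorted): A 7.42, B 6.19, C 1.97, E 1.71, D 0.91
take A (24 @ 178); take B (27 @ 167); take 4/33 of C → 7.88. Capacity used 55/55.
Total value = 352.88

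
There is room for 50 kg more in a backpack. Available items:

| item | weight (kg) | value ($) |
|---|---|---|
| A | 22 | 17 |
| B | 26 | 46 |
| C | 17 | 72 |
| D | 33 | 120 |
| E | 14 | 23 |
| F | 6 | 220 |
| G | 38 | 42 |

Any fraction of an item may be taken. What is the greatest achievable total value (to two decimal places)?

390.18

Sort by value per unit weight and fill in that order.
Ratios (sorted): F 36.67, C 4.24, D 3.64, B 1.77, E 1.64, G 1.11, A 0.77
take F (6 @ 220); take C (17 @ 72); take 27/33 of D → 98.18. Capacity used 50/50.
Total value = 390.18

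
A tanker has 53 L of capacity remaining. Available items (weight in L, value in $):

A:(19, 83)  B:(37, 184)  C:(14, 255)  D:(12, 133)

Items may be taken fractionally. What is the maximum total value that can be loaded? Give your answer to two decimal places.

522.27

Sort by value per unit weight and fill in that order.
Ratios (sorted): C 18.21, D 11.08, B 4.97, A 4.37
take C (14 @ 255); take D (12 @ 133); take 27/37 of B → 134.27. Capacity used 53/53.
Total value = 522.27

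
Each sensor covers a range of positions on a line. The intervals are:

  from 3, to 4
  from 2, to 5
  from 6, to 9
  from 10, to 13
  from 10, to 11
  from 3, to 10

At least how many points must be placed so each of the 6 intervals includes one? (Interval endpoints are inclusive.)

Sorted: [3,4] [2,5] [6,9] [3,10] [10,11] [10,13]
{[3,4],[2,5]} hit by 4; {[6,9],[3,10]} hit by 9; {[10,11],[10,13]} hit by 11.
Points: 4, 9, 11 (3 total).

3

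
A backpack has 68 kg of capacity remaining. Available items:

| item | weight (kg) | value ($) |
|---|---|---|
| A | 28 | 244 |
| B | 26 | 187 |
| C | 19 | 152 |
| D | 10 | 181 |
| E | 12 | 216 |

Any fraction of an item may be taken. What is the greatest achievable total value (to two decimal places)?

Order: D (181/10=18.10) > E (216/12=18.00) > A (244/28=8.71) > C (152/19=8.00) > B (187/26=7.19)
Fill: take D (10 @ 181) → take E (12 @ 216) → take A (28 @ 244) → take 18/19 of C → 144.00; 68/68 used.
Total value = 785.00

785.00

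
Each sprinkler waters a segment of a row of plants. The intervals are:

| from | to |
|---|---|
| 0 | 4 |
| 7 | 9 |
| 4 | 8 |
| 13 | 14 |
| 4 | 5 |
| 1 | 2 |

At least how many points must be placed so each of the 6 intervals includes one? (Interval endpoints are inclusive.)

Sort by right endpoint; whenever an interval is uncovered, place a point at its right end.
By right end: [1,2]  [0,4]  [4,5]  [4,8]  [7,9]  [13,14]
[1,2] uncovered → point at 2; [4,5] uncovered → point at 5; [7,9] uncovered → point at 9; [13,14] uncovered → point at 14.
Points: 2, 5, 9, 14 (4 total).

4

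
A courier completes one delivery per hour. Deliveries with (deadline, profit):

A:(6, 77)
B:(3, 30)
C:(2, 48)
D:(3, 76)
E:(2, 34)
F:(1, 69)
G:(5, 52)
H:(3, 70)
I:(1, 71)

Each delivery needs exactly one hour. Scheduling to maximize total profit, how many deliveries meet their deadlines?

Take jobs in profit order; each goes to the latest open slot no later than its deadline.
Profit order: A=77 D=76 I=71 H=70 F=69 G=52 C=48 E=34 B=30
Assign: A→slot 6, D→slot 3, I→slot 1, H→slot 2, F skipped, G→slot 5, C skipped, E skipped, B skipped.
Slots: [1:I] [2:H] [3:D] [5:G] [6:A]
5 of 9 scheduled.

5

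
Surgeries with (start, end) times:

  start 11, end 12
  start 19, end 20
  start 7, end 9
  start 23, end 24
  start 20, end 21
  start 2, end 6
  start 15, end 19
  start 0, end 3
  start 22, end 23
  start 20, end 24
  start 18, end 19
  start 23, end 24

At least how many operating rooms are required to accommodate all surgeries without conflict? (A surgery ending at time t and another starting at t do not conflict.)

Events (time:±→running): 0:+→1 2:+→2 3:-→1 6:-→0 7:+→1 9:-→0 11:+→1 12:-→0 15:+→1 18:+→2 19:-→1 19:-→0 19:+→1 20:-→0 20:+→1 20:+→2 21:-→1 22:+→2 23:-→1 23:+→2 23:+→3 … peak 3.

3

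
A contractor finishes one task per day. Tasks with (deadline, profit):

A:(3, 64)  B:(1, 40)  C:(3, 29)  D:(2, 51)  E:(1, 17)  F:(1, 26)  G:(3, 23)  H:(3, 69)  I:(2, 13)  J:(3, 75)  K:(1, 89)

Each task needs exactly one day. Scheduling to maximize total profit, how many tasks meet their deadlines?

3

Profit order: K=89 J=75 H=69 A=64 D=51 B=40 C=29 F=26 G=23 E=17 I=13
Assign: K→slot 1, J→slot 3, H→slot 2, A skipped, D skipped, B skipped, C skipped, F skipped, G skipped, E skipped, I skipped.
Slots: [1:K] [2:H] [3:J]
3 of 11 scheduled.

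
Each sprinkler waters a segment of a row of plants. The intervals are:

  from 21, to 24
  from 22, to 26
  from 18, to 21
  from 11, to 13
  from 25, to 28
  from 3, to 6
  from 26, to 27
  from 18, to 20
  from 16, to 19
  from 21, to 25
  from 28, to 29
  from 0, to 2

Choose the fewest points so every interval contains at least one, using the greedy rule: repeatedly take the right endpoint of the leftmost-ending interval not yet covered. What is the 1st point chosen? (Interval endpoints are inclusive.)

2

Sorted: [0,2] [3,6] [11,13] [16,19] [18,20] [18,21] [21,24] [21,25] [22,26] [26,27] [25,28] [28,29]
{[0,2]} hit by 2; {[3,6]} hit by 6; {[11,13]} hit by 13; {[16,19],[18,20],[18,21]} hit by 19; {[21,24],[21,25],[22,26]} hit by 24; {[26,27],[25,28]} hit by 27; {[28,29]} hit by 29.
Points: 2, 6, 13, 19, 24, 27, 29 (7 total).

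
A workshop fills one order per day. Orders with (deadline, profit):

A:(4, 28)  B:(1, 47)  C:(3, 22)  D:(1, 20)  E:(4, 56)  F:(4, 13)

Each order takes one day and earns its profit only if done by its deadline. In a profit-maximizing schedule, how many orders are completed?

Profit order: E=56 B=47 A=28 C=22 D=20 F=13
Assign: E→slot 4, B→slot 1, A→slot 3, C→slot 2, D skipped, F skipped.
Slots: [1:B] [2:C] [3:A] [4:E]
4 of 6 scheduled.

4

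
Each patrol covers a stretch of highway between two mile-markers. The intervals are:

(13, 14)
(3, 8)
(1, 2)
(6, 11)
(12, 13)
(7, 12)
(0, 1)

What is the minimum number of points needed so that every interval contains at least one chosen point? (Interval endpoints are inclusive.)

3

By right end: [0,1]  [1,2]  [3,8]  [6,11]  [7,12]  [12,13]  [13,14]
[0,1] uncovered → point at 1; [3,8] uncovered → point at 8; [12,13] uncovered → point at 13.
Points: 1, 8, 13 (3 total).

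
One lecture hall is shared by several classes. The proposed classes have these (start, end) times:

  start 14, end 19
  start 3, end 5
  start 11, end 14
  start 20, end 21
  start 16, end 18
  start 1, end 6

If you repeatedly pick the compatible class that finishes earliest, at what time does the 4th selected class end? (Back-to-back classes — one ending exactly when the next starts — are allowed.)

21

Order by finish time; keep every interval that doesn't clash with the previous kept one.
Sorted by end: (3,5)  (1,6)  (11,14)  (16,18)  (14,19)  (20,21)
take (3,5); skip (1,6); take (11,14); take (16,18); skip (14,19); take (20,21).
Selected: (3,5) (11,14) (16,18) (20,21)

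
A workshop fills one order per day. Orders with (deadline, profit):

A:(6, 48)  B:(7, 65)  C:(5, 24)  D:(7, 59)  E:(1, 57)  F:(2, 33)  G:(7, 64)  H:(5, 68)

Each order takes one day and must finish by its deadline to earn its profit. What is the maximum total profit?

Take jobs in profit order; each goes to the latest open slot no later than its deadline.
By profit: H(d5,68), B(d7,65), G(d7,64), D(d7,59), E(d1,57), A(d6,48), F(d2,33), C(d5,24)
H→slot 5; B→slot 7; G→slot 6; D→slot 4; E→slot 1; A→slot 3; F→slot 2; C skipped.
Profit = 57 + 33 + 48 + 59 + 68 + 64 + 65 = 394

394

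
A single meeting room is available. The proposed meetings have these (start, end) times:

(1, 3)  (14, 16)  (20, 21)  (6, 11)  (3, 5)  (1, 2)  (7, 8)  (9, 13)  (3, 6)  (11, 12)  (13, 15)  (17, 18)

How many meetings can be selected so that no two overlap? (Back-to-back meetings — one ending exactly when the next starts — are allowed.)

By end time: (1,2), (1,3), (3,5), (3,6), (7,8), (6,11), (11,12), (9,13), (13,15), (14,16), (17,18), (20,21).
Pick (1,2); next start ≥ 2 → (3,5); next start ≥ 5 → (7,8); next start ≥ 8 → (11,12); next start ≥ 12 → (13,15); next start ≥ 15 → (17,18); next start ≥ 18 → (20,21).
Selected 7 meetings.

7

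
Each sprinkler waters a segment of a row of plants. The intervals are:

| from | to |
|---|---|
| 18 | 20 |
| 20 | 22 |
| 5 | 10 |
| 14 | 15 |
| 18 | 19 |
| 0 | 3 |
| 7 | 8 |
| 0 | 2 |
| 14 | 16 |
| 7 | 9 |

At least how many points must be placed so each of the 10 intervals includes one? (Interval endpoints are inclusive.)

Sorted: [0,2] [0,3] [7,8] [7,9] [5,10] [14,15] [14,16] [18,19] [18,20] [20,22]
{[0,2],[0,3]} hit by 2; {[7,8],[7,9],[5,10]} hit by 8; {[14,15],[14,16]} hit by 15; {[18,19],[18,20]} hit by 19; {[20,22]} hit by 22.
Points: 2, 8, 15, 19, 22 (5 total).

5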